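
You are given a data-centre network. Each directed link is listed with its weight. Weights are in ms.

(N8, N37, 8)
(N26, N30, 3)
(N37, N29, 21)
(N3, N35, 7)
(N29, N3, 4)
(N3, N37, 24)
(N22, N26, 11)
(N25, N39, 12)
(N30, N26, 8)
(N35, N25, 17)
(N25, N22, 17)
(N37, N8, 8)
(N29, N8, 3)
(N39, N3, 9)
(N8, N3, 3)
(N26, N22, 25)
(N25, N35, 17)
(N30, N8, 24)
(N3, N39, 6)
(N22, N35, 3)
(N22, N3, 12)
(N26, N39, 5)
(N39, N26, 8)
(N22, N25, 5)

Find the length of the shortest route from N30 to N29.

Compare a few routes:
N30 → N26 → N22 → N3 → N37 → N29: 8+25+12+24+21 = 90
N30 → N8 → N37 → N29: 24+8+21 = 53
N30 → N8 → N3 → N37 → N29: 24+3+24+21 = 72
N30 → N26 → N39 → N3 → N37 → N29: 8+5+9+24+21 = 67
Cheapest is N30 → N8 → N37 → N29 at 53 ms.

53 ms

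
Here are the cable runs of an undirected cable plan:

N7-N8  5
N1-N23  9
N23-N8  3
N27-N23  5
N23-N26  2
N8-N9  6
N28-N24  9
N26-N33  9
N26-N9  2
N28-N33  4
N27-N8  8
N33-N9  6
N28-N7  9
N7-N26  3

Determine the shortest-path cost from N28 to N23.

Candidate routes:
N28 - N7 - N26 - N23: 9+3+2 = 14
N28 - N33 - N26 - N23: 4+9+2 = 15
Cheapest is N28 - N7 - N26 - N23 at 14.

14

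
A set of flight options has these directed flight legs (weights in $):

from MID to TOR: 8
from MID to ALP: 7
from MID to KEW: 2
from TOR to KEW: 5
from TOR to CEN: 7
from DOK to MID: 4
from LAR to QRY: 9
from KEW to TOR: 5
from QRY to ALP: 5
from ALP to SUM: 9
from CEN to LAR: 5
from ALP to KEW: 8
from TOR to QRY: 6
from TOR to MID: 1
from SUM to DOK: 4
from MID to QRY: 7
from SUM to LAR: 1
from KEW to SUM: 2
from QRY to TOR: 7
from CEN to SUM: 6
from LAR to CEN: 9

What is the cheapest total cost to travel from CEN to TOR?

$21

Candidate routes:
CEN–LAR–QRY–TOR: 5+9+7 = 21
CEN–SUM–DOK–MID–TOR: 6+4+4+8 = 22
Cheapest is CEN–LAR–QRY–TOR at $21.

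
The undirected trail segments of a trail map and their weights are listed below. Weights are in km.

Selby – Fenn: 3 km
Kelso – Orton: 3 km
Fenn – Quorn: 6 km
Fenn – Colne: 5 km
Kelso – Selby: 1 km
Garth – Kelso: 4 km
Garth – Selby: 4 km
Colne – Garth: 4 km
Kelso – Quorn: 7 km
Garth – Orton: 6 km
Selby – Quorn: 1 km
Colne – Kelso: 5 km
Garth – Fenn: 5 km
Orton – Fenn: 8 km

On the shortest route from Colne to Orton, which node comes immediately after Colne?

Kelso

Candidate routes:
Colne - Kelso - Orton: 5+3 = 8
Colne - Garth - Selby - Kelso - Orton: 4+4+1+3 = 12
Colne - Garth - Kelso - Orton: 4+4+3 = 11
Colne - Garth - Orton: 4+6 = 10
Cheapest is Colne - Kelso - Orton at 8 km.
So from Colne the first move is to Kelso.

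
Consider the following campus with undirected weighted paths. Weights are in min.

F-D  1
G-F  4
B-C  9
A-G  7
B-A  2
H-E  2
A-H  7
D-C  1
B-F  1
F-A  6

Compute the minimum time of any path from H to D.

11 min

Candidate routes:
H - A - F - D: 7+6+1 = 14
H - A - B - F - D: 7+2+1+1 = 11
Cheapest is H - A - B - F - D at 11 min.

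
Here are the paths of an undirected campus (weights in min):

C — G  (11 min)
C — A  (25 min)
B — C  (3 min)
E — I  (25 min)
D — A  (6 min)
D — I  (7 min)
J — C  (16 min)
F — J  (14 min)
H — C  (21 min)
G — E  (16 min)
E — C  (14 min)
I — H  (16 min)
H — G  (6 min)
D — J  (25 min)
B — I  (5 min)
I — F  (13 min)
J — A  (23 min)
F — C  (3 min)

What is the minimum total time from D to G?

26 min

Candidate routes:
D–I–B–C–G: 7+5+3+11 = 26
D–I–H–G: 7+16+6 = 29
D–I–F–C–G: 7+13+3+11 = 34
Cheapest is D–I–B–C–G at 26 min.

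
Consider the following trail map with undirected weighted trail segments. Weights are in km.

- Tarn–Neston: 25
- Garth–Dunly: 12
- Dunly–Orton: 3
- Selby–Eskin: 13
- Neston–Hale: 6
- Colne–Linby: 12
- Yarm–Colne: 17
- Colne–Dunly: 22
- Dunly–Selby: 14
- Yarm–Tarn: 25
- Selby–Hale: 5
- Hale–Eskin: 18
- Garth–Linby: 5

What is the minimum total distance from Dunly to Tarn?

50 km

Candidate routes:
Dunly - Selby - Hale - Neston - Tarn: 14+5+6+25 = 50
Dunly - Garth - Linby - Colne - Yarm - Tarn: 12+5+12+17+25 = 71
Dunly - Colne - Yarm - Tarn: 22+17+25 = 64
Cheapest is Dunly - Selby - Hale - Neston - Tarn at 50 km.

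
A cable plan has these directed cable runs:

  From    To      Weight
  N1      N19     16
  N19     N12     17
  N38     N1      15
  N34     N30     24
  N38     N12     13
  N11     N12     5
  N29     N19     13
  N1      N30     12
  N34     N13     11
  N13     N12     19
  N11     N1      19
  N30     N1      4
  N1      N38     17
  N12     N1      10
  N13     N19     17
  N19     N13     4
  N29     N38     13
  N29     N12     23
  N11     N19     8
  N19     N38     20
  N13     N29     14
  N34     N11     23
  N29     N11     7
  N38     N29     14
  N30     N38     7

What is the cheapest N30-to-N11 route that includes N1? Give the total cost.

Best N30 to N1: N30–N1 costing 4
Best N1 to N11: N1–N38–N29–N11 costing 38
Total via N1: 4 + 38 = 42.

42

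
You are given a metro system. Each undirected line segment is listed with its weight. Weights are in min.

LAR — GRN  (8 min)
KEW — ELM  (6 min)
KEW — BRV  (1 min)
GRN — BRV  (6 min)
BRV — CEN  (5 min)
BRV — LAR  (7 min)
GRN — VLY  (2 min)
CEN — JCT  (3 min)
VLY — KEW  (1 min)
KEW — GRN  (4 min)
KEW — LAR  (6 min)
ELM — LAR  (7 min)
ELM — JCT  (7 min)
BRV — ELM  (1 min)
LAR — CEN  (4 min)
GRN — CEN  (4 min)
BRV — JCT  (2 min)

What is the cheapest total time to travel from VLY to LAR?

7 min

Enumerating some paths:
VLY - KEW - BRV - LAR: 1+1+7 = 9
VLY - KEW - LAR: 1+6 = 7
Cheapest is VLY - KEW - LAR at 7 min.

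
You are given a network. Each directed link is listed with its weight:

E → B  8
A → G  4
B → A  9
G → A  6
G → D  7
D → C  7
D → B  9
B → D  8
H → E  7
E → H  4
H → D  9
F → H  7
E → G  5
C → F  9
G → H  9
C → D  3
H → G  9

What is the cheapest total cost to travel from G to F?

Running Dijkstra from G:
G: 0
A: 6  (via G)
D: 7  (via G)
H: 9  (via G)
C: 14  (via D)
B: 16  (via D)
E: 16  (via H)
F: 23  (via C)
Shortest route: G–D–C–F = 23.

23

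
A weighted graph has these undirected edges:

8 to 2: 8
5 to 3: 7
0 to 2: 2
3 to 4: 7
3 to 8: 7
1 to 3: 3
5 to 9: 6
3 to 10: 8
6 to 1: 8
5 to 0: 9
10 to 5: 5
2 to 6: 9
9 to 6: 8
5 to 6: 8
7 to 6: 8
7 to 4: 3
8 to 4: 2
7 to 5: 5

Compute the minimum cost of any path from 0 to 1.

Compare a few routes:
0 - 2 - 8 - 3 - 1: 2+8+7+3 = 20
0 - 2 - 6 - 1: 2+9+8 = 19
Cheapest is 0 - 2 - 6 - 1 at 19.

19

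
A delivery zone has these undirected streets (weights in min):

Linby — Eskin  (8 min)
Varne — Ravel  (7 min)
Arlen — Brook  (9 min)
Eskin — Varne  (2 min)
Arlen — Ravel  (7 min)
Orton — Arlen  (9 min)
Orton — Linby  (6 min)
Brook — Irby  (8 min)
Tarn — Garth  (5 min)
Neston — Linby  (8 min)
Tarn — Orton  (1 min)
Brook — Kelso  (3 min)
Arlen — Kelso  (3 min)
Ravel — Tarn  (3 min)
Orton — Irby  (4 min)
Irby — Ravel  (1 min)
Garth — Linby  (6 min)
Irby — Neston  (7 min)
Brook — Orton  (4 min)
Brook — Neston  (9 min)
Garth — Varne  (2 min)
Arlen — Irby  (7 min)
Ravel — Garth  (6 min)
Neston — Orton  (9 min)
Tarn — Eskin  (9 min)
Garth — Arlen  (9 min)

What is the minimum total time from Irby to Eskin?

10 min

Compare a few routes:
Irby - Ravel - Garth - Varne - Eskin: 1+6+2+2 = 11
Irby - Ravel - Varne - Eskin: 1+7+2 = 10
Irby - Ravel - Tarn - Eskin: 1+3+9 = 13
Cheapest is Irby - Ravel - Varne - Eskin at 10 min.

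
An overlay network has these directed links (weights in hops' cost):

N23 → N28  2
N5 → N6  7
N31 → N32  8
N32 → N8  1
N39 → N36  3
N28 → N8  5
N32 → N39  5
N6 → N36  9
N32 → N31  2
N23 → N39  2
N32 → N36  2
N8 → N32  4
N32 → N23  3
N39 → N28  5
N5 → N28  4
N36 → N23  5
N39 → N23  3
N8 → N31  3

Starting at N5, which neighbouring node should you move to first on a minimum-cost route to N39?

Compare a few routes:
N5–N28–N8–N31–N32–N23–N39: 4+5+3+8+3+2 = 25
N5–N6–N36–N23–N39: 7+9+5+2 = 23
N5–N28–N8–N32–N39: 4+5+4+5 = 18
N5–N28–N8–N32–N36–N23–N39: 4+5+4+2+5+2 = 22
The minimum is 18 hops' cost via N5–N28–N8–N32–N39.
So from N5 the first move is to N28.

N28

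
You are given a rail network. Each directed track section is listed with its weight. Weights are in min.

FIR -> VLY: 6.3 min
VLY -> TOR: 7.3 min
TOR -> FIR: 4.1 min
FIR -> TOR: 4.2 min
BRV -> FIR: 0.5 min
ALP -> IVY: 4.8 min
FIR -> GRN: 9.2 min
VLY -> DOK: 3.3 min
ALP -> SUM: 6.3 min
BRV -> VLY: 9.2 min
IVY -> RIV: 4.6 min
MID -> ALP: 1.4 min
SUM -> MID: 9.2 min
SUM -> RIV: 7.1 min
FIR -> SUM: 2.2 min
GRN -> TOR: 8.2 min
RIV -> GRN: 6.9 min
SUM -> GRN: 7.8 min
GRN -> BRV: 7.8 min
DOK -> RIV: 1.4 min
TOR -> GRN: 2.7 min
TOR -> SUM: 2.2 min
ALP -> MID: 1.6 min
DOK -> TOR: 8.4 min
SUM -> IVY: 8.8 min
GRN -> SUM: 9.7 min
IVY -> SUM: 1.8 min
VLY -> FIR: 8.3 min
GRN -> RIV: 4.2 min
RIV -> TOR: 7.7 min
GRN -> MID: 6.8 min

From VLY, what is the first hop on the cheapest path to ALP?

Enumerating some paths:
VLY - FIR - SUM - MID - ALP: 8.3+2.2+9.2+1.4 = 21.1
VLY - TOR - SUM - MID - ALP: 7.3+2.2+9.2+1.4 = 20.1
VLY - TOR - GRN - MID - ALP: 7.3+2.7+6.8+1.4 = 18.2
VLY - DOK - RIV - GRN - MID - ALP: 3.3+1.4+6.9+6.8+1.4 = 19.8
The minimum is 18.2 min via VLY - TOR - GRN - MID - ALP.
So from VLY the first move is to TOR.

TOR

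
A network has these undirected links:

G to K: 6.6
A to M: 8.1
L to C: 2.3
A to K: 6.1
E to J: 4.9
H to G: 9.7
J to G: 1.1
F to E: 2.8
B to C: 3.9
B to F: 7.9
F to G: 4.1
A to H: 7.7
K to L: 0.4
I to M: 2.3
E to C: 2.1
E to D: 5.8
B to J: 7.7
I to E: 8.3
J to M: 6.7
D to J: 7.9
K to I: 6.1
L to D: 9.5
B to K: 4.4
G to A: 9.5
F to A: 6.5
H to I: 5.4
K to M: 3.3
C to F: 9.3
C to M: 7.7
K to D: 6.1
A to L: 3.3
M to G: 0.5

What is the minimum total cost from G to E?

Enumerating some paths:
G → F → E: 4.1+2.8 = 6.9
G → J → E: 1.1+4.9 = 6
Cheapest is G → J → E at 6.

6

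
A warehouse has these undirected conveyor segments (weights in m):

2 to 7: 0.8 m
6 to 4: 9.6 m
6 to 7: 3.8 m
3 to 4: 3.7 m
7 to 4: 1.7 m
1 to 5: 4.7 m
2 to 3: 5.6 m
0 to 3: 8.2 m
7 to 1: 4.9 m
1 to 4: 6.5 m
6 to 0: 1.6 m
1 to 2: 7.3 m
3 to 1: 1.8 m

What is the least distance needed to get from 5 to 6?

Settle nodes by increasing distance from 5:
5: 0
1: 4.7  (via 5)
3: 6.5  (via 1)
7: 9.6  (via 1)
4: 10.2  (via 3)
2: 10.4  (via 7)
6: 13.4  (via 7)
Shortest route: 5–1–7–6 = 13.4 m.

13.4 m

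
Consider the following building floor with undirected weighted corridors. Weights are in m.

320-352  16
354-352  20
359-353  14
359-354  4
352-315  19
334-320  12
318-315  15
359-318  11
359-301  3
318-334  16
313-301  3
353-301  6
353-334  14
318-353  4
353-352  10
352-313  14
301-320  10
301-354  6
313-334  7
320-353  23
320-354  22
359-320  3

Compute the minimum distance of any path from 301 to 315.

25 m

Candidate routes:
301 - 353 - 352 - 315: 6+10+19 = 35
301 - 359 - 318 - 315: 3+11+15 = 29
301 - 353 - 318 - 315: 6+4+15 = 25
Cheapest is 301 - 353 - 318 - 315 at 25 m.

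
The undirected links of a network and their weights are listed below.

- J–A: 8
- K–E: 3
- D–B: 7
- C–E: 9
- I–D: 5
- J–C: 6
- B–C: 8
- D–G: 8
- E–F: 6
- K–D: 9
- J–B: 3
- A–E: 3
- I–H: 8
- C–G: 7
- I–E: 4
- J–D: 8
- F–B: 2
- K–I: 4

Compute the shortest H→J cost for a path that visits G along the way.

34

Best H to G: H → I → D → G costing 21
Shortest G→J: G → C → J = 13
Total via G: 21 + 13 = 34.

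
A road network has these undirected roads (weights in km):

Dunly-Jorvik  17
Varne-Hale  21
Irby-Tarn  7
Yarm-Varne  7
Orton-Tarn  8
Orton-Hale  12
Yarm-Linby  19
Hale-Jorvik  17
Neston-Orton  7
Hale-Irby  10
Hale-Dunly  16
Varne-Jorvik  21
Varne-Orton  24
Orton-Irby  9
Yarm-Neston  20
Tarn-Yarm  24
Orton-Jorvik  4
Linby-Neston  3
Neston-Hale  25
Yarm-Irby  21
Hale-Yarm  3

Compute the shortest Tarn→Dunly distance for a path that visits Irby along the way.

Shortest Tarn→Irby: Tarn → Irby = 7
Best Irby to Dunly: Irby → Hale → Dunly costing 26
Total via Irby: 7 + 26 = 33 km.

33 km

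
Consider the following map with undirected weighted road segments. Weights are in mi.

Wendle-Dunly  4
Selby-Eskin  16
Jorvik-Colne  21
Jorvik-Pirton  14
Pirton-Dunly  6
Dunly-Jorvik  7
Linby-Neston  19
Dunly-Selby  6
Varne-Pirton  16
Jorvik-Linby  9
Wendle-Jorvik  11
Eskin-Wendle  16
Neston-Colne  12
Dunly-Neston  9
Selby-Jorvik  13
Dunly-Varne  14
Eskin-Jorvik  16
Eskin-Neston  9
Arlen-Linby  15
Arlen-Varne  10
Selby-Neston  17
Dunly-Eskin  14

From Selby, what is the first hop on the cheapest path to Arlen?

Dunly

Compare a few routes:
Selby–Dunly–Pirton–Varne–Arlen: 6+6+16+10 = 38
Selby–Dunly–Jorvik–Linby–Arlen: 6+7+9+15 = 37
Selby–Jorvik–Linby–Arlen: 13+9+15 = 37
Selby–Dunly–Varne–Arlen: 6+14+10 = 30
The minimum is 30 mi via Selby–Dunly–Varne–Arlen.
So from Selby the first move is to Dunly.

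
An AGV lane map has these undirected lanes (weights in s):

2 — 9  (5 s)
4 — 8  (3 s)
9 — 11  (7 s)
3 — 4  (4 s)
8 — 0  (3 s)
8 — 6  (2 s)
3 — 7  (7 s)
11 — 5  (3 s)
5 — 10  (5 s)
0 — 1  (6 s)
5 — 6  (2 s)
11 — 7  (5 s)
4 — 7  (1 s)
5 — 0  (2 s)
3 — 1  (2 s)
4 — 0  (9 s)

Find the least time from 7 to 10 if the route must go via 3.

Shortest 7→3: 7–4–3 = 5
Shortest 3→10: 3–1–0–5–10 = 15
Total via 3: 5 + 15 = 20 s.

20 s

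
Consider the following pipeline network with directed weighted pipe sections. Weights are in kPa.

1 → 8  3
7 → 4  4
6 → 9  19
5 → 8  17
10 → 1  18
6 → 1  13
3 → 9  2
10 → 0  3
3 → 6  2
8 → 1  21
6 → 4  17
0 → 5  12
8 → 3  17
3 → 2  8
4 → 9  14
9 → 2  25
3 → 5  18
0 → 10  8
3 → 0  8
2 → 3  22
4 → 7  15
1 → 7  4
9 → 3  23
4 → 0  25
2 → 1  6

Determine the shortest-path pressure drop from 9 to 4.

39 kPa

Enumerating some paths:
9–2–1–7–4: 25+6+4+4 = 39
9–3–6–4: 23+2+17 = 42
Cheapest is 9–2–1–7–4 at 39 kPa.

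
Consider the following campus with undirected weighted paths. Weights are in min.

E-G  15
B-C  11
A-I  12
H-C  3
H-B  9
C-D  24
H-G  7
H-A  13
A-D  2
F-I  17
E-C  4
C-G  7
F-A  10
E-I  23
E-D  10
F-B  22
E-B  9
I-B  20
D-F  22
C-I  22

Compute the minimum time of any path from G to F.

Enumerating some paths:
G–H–C–E–D–A–F: 7+3+4+10+2+10 = 36
G–C–H–A–F: 7+3+13+10 = 33
G–H–A–F: 7+13+10 = 30
G–C–E–D–A–F: 7+4+10+2+10 = 33
The minimum is 30 min via G–H–A–F.

30 min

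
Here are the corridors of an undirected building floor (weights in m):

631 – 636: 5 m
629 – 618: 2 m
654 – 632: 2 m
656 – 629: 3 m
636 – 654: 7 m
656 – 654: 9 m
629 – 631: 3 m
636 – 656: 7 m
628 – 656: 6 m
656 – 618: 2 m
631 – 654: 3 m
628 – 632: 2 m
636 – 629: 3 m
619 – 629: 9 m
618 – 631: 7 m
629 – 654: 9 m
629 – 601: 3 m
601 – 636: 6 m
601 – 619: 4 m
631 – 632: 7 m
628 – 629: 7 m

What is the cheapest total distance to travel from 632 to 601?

Enumerating some paths:
632–628–629–601: 2+7+3 = 12
632–631–629–601: 7+3+3 = 13
632–654–631–629–601: 2+3+3+3 = 11
Cheapest is 632–654–631–629–601 at 11 m.

11 m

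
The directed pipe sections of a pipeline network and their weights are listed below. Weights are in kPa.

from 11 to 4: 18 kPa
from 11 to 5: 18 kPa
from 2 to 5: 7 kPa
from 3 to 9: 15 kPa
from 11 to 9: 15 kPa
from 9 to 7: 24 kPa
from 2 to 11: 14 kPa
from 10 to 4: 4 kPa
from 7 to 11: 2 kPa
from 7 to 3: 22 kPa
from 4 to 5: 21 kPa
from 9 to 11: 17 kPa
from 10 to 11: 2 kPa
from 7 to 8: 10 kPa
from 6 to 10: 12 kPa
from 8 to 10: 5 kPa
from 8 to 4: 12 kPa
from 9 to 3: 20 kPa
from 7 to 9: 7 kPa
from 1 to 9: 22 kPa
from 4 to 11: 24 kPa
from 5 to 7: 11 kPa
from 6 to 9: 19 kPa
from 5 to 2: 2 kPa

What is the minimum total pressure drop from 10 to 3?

37 kPa

Candidate routes:
10 → 11 → 5 → 7 → 3: 2+18+11+22 = 53
10 → 11 → 9 → 3: 2+15+20 = 37
Cheapest is 10 → 11 → 9 → 3 at 37 kPa.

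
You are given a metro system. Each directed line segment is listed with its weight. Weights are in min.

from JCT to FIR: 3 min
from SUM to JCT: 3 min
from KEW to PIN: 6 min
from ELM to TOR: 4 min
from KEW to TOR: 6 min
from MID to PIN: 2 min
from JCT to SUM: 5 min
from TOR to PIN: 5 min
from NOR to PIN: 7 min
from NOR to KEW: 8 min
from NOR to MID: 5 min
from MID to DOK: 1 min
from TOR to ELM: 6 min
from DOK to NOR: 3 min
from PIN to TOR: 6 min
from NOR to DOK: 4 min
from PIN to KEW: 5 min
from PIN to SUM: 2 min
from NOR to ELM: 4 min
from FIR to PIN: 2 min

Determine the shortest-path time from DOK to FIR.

18 min

Enumerating some paths:
DOK–NOR–PIN–SUM–JCT–FIR: 3+7+2+3+3 = 18
DOK–NOR–ELM–TOR–PIN–SUM–JCT–FIR: 3+4+4+5+2+3+3 = 24
The minimum is 18 min via DOK–NOR–PIN–SUM–JCT–FIR.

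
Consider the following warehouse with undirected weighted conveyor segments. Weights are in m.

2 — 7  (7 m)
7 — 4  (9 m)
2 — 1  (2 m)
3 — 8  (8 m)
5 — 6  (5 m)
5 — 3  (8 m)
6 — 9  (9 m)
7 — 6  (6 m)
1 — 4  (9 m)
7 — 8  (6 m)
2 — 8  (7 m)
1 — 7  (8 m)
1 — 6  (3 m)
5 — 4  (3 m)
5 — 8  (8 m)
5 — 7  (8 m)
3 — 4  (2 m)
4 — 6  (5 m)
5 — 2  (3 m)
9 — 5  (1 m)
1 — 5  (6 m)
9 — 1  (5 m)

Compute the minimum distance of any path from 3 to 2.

Candidate routes:
3 → 5 → 2: 8+3 = 11
3 → 4 → 5 → 2: 2+3+3 = 8
The minimum is 8 m via 3 → 4 → 5 → 2.

8 m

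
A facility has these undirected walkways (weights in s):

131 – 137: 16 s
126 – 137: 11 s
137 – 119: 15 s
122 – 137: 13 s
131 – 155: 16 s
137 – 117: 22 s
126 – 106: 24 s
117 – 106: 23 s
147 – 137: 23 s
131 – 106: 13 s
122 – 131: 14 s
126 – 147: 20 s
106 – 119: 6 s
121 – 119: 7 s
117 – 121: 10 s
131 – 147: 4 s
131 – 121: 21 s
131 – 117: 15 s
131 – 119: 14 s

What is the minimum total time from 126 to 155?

Compare a few routes:
126 → 106 → 131 → 155: 24+13+16 = 53
126 → 147 → 131 → 155: 20+4+16 = 40
126 → 137 → 147 → 131 → 155: 11+23+4+16 = 54
126 → 137 → 131 → 155: 11+16+16 = 43
Cheapest is 126 → 147 → 131 → 155 at 40 s.

40 s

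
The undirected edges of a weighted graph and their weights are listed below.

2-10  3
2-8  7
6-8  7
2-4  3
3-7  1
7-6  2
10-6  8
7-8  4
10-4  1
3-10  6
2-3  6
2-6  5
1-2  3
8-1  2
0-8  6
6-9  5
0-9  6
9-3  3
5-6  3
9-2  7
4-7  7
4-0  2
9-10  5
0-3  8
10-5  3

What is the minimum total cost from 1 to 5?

9

Enumerating some paths:
1 → 2 → 4 → 10 → 5: 3+3+1+3 = 10
1 → 2 → 10 → 5: 3+3+3 = 9
The minimum is 9 via 1 → 2 → 10 → 5.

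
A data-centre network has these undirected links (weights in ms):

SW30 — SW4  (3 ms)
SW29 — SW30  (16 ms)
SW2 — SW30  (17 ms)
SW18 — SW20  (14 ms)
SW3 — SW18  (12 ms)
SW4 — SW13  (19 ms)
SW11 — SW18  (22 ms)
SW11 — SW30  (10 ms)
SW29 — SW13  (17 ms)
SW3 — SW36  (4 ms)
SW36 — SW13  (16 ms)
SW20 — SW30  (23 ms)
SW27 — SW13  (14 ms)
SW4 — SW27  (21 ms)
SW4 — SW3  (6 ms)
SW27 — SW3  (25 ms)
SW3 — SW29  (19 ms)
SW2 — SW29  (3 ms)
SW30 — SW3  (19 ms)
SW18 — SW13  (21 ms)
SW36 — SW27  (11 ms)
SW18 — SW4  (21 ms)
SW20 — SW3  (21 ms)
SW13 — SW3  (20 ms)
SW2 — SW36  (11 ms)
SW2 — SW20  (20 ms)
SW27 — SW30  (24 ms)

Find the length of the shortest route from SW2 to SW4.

Compare a few routes:
SW2 → SW36 → SW3 → SW4: 11+4+6 = 21
SW2 → SW29 → SW3 → SW4: 3+19+6 = 28
SW2 → SW30 → SW4: 17+3 = 20
SW2 → SW29 → SW30 → SW4: 3+16+3 = 22
Cheapest is SW2 → SW30 → SW4 at 20 ms.

20 ms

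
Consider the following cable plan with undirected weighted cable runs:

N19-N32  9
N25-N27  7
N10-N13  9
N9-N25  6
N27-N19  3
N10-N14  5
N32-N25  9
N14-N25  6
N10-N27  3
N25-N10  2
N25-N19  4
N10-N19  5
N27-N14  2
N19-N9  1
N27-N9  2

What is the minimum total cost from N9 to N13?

Candidate routes:
N9 - N19 - N27 - N10 - N13: 1+3+3+9 = 16
N9 - N19 - N10 - N13: 1+5+9 = 15
N9 - N19 - N25 - N10 - N13: 1+4+2+9 = 16
N9 - N27 - N10 - N13: 2+3+9 = 14
Cheapest is N9 - N27 - N10 - N13 at 14.

14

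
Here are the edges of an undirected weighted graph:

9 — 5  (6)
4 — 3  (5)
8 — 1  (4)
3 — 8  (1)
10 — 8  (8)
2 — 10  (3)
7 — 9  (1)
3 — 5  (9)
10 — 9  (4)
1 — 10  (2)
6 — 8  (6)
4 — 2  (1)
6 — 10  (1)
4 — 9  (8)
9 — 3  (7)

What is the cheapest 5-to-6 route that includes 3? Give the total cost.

Shortest 5→3: 5–3 = 9
Best 3 to 6: 3–8–6 costing 7
Total via 3: 9 + 7 = 16.

16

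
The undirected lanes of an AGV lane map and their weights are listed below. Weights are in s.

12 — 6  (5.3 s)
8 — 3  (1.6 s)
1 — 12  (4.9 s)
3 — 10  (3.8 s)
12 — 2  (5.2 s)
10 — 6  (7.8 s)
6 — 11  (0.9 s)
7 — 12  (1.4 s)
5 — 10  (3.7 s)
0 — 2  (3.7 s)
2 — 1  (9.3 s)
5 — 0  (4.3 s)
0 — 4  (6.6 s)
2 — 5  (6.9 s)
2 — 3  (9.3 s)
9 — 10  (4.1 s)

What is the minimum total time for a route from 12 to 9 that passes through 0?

21 s

Best 12 to 0: 12 → 2 → 0 costing 8.9
Shortest 0→9: 0 → 5 → 10 → 9 = 12.1
Total via 0: 8.9 + 12.1 = 21 s.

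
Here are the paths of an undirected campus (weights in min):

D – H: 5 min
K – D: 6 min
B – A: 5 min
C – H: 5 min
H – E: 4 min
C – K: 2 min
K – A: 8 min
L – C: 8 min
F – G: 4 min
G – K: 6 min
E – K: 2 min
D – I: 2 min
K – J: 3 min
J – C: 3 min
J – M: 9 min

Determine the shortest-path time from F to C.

Enumerating some paths:
F - G - K - D - H - C: 4+6+6+5+5 = 26
F - G - K - C: 4+6+2 = 12
F - G - K - J - C: 4+6+3+3 = 16
F - G - K - E - H - C: 4+6+2+4+5 = 21
The minimum is 12 min via F - G - K - C.

12 min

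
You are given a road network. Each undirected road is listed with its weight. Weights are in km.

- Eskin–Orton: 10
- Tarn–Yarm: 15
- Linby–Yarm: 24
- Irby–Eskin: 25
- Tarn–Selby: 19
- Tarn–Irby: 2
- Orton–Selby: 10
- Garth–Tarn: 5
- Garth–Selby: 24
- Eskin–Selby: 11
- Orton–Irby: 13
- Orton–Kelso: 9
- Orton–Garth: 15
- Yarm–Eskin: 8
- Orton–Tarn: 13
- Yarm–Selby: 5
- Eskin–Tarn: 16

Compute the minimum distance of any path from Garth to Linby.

44 km

Candidate routes:
Garth → Tarn → Yarm → Linby: 5+15+24 = 44
Garth → Tarn → Eskin → Yarm → Linby: 5+16+8+24 = 53
Garth → Tarn → Selby → Yarm → Linby: 5+19+5+24 = 53
Cheapest is Garth → Tarn → Yarm → Linby at 44 km.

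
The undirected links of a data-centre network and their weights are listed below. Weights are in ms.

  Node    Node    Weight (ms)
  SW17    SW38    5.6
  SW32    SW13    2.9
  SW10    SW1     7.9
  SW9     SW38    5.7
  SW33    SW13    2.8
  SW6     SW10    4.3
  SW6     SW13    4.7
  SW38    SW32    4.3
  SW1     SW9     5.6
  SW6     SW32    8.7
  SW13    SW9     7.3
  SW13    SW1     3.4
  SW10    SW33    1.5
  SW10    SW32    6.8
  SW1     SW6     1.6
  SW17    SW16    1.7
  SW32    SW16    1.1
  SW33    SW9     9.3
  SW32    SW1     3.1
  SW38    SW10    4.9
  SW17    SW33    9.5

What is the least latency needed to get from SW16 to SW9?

9.8 ms

Enumerating some paths:
SW16 → SW32 → SW13 → SW9: 1.1+2.9+7.3 = 11.3
SW16 → SW32 → SW1 → SW9: 1.1+3.1+5.6 = 9.8
SW16 → SW17 → SW38 → SW9: 1.7+5.6+5.7 = 13
SW16 → SW32 → SW38 → SW9: 1.1+4.3+5.7 = 11.1
Cheapest is SW16 → SW32 → SW1 → SW9 at 9.8 ms.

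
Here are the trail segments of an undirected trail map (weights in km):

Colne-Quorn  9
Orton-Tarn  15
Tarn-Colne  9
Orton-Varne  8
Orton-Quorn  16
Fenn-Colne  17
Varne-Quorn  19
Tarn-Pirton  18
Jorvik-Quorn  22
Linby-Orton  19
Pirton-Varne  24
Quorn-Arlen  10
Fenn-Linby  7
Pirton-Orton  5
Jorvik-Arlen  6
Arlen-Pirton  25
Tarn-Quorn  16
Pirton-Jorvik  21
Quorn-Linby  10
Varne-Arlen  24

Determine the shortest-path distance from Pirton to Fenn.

Settle nodes by increasing distance from Pirton:
Pirton: 0
Orton: 5  (via Pirton)
Varne: 13  (via Orton)
Tarn: 18  (via Pirton)
Quorn: 21  (via Orton)
Jorvik: 21  (via Pirton)
Linby: 24  (via Orton)
Arlen: 25  (via Pirton)
Colne: 27  (via Tarn)
Fenn: 31  (via Linby)
Shortest route: Pirton–Orton–Linby–Fenn = 31 km.

31 km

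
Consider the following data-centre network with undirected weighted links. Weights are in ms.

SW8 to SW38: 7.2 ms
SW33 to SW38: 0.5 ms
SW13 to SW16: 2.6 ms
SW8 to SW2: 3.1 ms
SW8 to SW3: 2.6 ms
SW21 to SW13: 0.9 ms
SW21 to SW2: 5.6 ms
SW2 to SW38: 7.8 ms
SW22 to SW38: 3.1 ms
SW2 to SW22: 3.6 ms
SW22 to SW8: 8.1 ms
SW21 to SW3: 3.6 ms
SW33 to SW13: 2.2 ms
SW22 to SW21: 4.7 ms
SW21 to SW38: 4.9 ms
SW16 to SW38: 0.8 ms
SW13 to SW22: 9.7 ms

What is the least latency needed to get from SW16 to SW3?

Enumerating some paths:
SW16–SW38–SW33–SW13–SW21–SW3: 0.8+0.5+2.2+0.9+3.6 = 8
SW16–SW13–SW21–SW3: 2.6+0.9+3.6 = 7.1
Cheapest is SW16–SW13–SW21–SW3 at 7.1 ms.

7.1 ms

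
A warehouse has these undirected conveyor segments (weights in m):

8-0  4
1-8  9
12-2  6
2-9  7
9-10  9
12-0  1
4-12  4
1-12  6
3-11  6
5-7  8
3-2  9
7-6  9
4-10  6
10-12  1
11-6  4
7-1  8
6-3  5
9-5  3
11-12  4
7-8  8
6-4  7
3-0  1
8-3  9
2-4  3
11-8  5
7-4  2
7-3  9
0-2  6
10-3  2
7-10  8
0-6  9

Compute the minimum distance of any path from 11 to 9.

14 m

Candidate routes:
11 - 12 - 2 - 9: 4+6+7 = 17
11 - 12 - 10 - 9: 4+1+9 = 14
11 - 12 - 0 - 3 - 10 - 9: 4+1+1+2+9 = 17
The minimum is 14 m via 11 - 12 - 10 - 9.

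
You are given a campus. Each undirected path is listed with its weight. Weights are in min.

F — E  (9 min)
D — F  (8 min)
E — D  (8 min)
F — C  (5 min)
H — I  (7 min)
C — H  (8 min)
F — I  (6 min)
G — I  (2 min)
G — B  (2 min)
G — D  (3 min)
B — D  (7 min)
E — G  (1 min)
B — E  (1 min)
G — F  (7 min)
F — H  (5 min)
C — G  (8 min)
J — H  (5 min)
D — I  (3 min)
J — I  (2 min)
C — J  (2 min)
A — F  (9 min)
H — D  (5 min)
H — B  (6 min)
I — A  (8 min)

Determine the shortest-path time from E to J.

Compare a few routes:
E → G → I → J: 1+2+2 = 5
E → G → C → J: 1+8+2 = 11
E → B → G → I → J: 1+2+2+2 = 7
E → G → D → I → J: 1+3+3+2 = 9
The minimum is 5 min via E → G → I → J.

5 min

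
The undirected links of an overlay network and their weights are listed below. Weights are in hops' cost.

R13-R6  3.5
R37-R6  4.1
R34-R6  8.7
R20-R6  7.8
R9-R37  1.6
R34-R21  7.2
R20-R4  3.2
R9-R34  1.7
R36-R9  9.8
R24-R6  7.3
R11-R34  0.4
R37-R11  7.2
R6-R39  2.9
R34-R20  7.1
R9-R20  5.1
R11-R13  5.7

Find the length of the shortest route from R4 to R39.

Running Dijkstra from R4:
R4: 0
R20: 3.2  (via R4)
R9: 8.3  (via R20)
R37: 9.9  (via R9)
R34: 10  (via R9)
R11: 10.4  (via R34)
R6: 11  (via R20)
R39: 13.9  (via R6)
Shortest route: R4–R20–R6–R39 = 13.9 hops' cost.

13.9 hops' cost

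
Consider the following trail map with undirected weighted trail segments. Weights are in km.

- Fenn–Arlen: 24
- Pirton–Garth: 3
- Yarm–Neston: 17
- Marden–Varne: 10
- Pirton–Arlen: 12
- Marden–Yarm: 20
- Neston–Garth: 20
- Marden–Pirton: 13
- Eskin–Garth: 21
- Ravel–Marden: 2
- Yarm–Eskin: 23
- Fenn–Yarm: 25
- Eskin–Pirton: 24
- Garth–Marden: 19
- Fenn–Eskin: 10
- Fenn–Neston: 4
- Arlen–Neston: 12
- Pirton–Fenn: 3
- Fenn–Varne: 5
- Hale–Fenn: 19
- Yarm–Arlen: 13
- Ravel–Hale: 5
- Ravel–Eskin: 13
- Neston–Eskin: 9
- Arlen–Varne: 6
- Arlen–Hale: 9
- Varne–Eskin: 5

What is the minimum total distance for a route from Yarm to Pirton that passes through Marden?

Best Yarm to Marden: Yarm → Marden costing 20
Best Marden to Pirton: Marden → Pirton costing 13
Total via Marden: 20 + 13 = 33 km.

33 km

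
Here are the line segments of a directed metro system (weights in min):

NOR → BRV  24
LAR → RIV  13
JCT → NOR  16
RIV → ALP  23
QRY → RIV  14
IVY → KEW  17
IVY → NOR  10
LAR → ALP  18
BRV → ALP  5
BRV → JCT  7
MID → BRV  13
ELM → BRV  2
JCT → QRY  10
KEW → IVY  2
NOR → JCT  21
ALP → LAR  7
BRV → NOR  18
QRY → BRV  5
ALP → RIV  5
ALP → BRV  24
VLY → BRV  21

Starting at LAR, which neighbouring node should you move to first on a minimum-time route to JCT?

ALP

Compare a few routes:
LAR - ALP - BRV - JCT: 18+24+7 = 49
LAR - RIV - ALP - BRV - JCT: 13+23+24+7 = 67
LAR - ALP - BRV - NOR - JCT: 18+24+18+21 = 81
The minimum is 49 min via LAR - ALP - BRV - JCT.
So from LAR the first move is to ALP.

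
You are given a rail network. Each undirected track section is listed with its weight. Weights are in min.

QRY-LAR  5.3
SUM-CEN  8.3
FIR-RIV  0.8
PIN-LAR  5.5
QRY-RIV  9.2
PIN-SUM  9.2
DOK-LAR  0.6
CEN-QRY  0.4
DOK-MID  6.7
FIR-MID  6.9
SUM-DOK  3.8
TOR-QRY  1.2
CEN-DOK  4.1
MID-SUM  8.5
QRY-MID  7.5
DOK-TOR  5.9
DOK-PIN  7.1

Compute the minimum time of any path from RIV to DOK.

Enumerating some paths:
RIV - QRY - CEN - DOK: 9.2+0.4+4.1 = 13.7
RIV - FIR - MID - DOK: 0.8+6.9+6.7 = 14.4
Cheapest is RIV - QRY - CEN - DOK at 13.7 min.

13.7 min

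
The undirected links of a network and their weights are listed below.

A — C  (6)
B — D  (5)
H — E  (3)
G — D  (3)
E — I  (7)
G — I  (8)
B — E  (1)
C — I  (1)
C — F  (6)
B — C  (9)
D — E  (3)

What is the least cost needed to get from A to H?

Compare a few routes:
A → C → B → E → H: 6+9+1+3 = 19
A → C → I → E → H: 6+1+7+3 = 17
The minimum is 17 via A → C → I → E → H.

17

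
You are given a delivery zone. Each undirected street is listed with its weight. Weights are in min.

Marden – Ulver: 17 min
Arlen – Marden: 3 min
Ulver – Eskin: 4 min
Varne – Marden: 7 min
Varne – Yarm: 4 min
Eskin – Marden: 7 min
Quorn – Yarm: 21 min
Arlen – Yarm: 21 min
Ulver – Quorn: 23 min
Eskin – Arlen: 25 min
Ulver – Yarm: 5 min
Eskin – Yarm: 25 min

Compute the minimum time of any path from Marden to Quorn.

32 min

Running Dijkstra from Marden:
Marden: 0
Arlen: 3  (via Marden)
Eskin: 7  (via Marden)
Varne: 7  (via Marden)
Ulver: 11  (via Eskin)
Yarm: 11  (via Varne)
Quorn: 32  (via Yarm)
Shortest route: Marden–Varne–Yarm–Quorn = 32 min.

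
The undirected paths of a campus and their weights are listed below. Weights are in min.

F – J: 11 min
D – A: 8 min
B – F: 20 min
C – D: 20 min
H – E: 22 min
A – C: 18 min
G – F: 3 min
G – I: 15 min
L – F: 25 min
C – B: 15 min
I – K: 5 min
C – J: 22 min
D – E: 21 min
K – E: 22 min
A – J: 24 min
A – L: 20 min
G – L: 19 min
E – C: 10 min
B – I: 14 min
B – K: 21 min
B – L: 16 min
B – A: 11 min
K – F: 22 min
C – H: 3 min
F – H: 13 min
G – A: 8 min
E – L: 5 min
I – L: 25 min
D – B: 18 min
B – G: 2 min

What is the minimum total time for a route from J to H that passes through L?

50 min

Best J to L: J–F–G–B–L costing 32
Best L to H: L–E–C–H costing 18
Total via L: 32 + 18 = 50 min.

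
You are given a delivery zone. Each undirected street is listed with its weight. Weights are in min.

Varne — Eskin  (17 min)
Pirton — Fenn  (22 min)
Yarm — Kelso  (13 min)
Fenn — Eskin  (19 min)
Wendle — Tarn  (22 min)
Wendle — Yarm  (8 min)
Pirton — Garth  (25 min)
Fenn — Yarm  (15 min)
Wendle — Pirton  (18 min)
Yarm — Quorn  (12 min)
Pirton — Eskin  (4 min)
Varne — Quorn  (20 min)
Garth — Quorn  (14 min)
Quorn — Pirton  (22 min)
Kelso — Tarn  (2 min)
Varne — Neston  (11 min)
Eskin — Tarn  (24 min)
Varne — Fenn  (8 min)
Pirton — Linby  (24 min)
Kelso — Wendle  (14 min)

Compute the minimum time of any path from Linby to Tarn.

Shortest distances from Linby:
Linby: 0
Pirton: 24  (via Linby)
Eskin: 28  (via Pirton)
Wendle: 42  (via Pirton)
Varne: 45  (via Eskin)
Fenn: 46  (via Pirton)
Quorn: 46  (via Pirton)
Garth: 49  (via Pirton)
Yarm: 50  (via Wendle)
Tarn: 52  (via Eskin)
Shortest route: Linby–Pirton–Eskin–Tarn = 52 min.

52 min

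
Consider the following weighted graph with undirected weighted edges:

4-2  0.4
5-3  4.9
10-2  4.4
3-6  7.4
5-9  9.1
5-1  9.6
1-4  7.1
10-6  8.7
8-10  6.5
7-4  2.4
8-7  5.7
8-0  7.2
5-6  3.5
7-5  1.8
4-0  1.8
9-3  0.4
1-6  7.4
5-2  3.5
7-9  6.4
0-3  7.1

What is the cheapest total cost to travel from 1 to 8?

15.2

Running Dijkstra from 1:
1: 0
4: 7.1  (via 1)
6: 7.4  (via 1)
2: 7.5  (via 4)
0: 8.9  (via 4)
7: 9.5  (via 4)
5: 9.6  (via 1)
10: 11.9  (via 2)
3: 14.5  (via 5)
9: 14.9  (via 3)
8: 15.2  (via 7)
Shortest route: 1–4–7–8 = 15.2.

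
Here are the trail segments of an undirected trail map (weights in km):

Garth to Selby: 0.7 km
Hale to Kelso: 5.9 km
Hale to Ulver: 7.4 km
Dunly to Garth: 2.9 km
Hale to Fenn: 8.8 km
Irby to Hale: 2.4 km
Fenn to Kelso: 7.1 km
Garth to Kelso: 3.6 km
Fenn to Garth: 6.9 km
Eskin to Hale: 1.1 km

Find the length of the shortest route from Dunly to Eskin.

Enumerating some paths:
Dunly–Garth–Kelso–Hale–Eskin: 2.9+3.6+5.9+1.1 = 13.5
Dunly–Garth–Kelso–Fenn–Hale–Eskin: 2.9+3.6+7.1+8.8+1.1 = 23.5
Dunly–Garth–Fenn–Hale–Eskin: 2.9+6.9+8.8+1.1 = 19.7
The minimum is 13.5 km via Dunly–Garth–Kelso–Hale–Eskin.

13.5 km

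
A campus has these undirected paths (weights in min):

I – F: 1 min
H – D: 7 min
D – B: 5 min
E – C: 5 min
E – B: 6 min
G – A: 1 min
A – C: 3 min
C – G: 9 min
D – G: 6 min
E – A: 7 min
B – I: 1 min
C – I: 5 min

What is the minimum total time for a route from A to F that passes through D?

14 min

Best A to D: A–G–D costing 7
Best D to F: D–B–I–F costing 7
Total via D: 7 + 7 = 14 min.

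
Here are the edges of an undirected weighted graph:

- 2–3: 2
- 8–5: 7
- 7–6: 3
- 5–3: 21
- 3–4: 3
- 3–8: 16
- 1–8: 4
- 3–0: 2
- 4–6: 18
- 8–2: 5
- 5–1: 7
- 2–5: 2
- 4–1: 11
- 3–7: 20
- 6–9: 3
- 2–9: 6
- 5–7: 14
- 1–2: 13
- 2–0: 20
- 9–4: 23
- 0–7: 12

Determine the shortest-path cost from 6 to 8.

14

Candidate routes:
6 → 9 → 2 → 8: 3+6+5 = 14
6 → 9 → 2 → 5 → 8: 3+6+2+7 = 18
6 → 9 → 2 → 5 → 1 → 8: 3+6+2+7+4 = 22
Cheapest is 6 → 9 → 2 → 8 at 14.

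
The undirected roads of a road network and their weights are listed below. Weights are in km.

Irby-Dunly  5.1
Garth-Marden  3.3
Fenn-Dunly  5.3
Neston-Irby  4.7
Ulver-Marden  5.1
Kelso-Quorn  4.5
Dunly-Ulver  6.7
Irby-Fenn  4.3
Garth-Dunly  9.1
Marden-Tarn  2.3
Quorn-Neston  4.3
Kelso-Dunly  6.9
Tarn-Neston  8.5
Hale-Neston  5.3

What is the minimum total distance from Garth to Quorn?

18.4 km

Candidate routes:
Garth → Dunly → Kelso → Quorn: 9.1+6.9+4.5 = 20.5
Garth → Marden → Tarn → Neston → Quorn: 3.3+2.3+8.5+4.3 = 18.4
The minimum is 18.4 km via Garth → Marden → Tarn → Neston → Quorn.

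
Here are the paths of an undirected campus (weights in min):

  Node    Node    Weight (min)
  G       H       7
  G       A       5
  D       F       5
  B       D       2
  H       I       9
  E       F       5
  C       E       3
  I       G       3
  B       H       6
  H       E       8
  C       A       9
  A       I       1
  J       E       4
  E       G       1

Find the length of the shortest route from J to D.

14 min

Shortest distances from J:
J: 0
E: 4  (via J)
G: 5  (via E)
C: 7  (via E)
I: 8  (via G)
A: 9  (via I)
F: 9  (via E)
H: 12  (via E)
D: 14  (via F)
Shortest route: J–E–F–D = 14 min.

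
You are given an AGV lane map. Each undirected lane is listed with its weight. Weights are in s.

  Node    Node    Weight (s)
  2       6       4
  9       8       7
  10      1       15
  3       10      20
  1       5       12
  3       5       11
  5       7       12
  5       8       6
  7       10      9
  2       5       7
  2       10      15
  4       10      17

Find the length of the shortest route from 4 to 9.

Settle nodes by increasing distance from 4:
4: 0
10: 17  (via 4)
7: 26  (via 10)
1: 32  (via 10)
2: 32  (via 10)
6: 36  (via 2)
3: 37  (via 10)
5: 38  (via 7)
8: 44  (via 5)
9: 51  (via 8)
Shortest route: 4–10–7–5–8–9 = 51 s.

51 s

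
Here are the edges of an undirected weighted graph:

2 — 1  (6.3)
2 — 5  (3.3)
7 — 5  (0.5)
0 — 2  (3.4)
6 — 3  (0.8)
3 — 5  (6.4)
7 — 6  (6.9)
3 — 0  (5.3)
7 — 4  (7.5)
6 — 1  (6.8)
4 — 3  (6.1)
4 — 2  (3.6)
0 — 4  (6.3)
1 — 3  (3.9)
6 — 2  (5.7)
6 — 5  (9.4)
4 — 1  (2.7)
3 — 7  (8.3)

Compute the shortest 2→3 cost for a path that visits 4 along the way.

9.7

Shortest 2→4: 2–4 = 3.6
Shortest 4→3: 4–3 = 6.1
Total via 4: 3.6 + 6.1 = 9.7.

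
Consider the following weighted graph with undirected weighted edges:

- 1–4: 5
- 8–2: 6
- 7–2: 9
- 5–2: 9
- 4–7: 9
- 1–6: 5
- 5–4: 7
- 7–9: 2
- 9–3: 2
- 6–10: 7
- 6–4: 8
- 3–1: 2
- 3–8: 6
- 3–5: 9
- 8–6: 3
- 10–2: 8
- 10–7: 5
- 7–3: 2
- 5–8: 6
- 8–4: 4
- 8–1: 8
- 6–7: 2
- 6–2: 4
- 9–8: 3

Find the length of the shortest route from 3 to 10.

Shortest distances from 3:
3: 0
1: 2  (via 3)
7: 2  (via 3)
9: 2  (via 3)
6: 4  (via 7)
8: 5  (via 9)
4: 7  (via 1)
10: 7  (via 7)
Shortest route: 3 → 7 → 10 = 7.

7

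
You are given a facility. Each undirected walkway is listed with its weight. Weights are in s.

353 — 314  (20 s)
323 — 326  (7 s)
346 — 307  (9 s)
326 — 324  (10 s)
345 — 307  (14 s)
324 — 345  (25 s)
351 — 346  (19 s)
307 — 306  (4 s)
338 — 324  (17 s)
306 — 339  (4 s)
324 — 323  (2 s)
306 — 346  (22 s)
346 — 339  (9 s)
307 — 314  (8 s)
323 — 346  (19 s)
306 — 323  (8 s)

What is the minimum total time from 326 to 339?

Running Dijkstra from 326:
326: 0
323: 7  (via 326)
324: 9  (via 323)
306: 15  (via 323)
307: 19  (via 306)
339: 19  (via 306)
Shortest route: 326 → 323 → 306 → 339 = 19 s.

19 s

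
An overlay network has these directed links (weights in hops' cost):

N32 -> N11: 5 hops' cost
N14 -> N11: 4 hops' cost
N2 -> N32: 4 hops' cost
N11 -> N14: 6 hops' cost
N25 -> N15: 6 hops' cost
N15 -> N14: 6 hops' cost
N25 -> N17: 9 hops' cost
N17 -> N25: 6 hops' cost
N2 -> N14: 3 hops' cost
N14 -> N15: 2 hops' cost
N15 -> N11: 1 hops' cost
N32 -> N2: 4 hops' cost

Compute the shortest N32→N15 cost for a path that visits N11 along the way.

13 hops' cost

Shortest N32→N11: N32–N11 = 5
Best N11 to N15: N11–N14–N15 costing 8
Total via N11: 5 + 8 = 13 hops' cost.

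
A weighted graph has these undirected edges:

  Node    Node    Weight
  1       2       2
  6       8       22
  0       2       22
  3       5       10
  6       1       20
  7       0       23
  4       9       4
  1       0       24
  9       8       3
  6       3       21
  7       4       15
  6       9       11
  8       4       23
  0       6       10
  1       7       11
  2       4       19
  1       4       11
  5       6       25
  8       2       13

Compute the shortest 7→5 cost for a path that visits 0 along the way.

Shortest 7→0: 7 → 0 = 23
Best 0 to 5: 0 → 6 → 5 costing 35
Total via 0: 23 + 35 = 58.

58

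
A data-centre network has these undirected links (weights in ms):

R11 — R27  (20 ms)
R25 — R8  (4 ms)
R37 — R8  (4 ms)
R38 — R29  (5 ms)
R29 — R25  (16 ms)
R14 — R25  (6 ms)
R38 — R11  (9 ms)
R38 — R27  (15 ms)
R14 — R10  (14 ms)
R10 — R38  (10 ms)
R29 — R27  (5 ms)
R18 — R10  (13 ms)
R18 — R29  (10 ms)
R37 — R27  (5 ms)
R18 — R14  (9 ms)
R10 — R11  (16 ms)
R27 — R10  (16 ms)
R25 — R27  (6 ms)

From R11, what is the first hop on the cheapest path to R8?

R38

Candidate routes:
R11 → R38 → R29 → R27 → R25 → R8: 9+5+5+6+4 = 29
R11 → R38 → R29 → R27 → R37 → R8: 9+5+5+5+4 = 28
The minimum is 28 ms via R11 → R38 → R29 → R27 → R37 → R8.
So from R11 the first move is to R38.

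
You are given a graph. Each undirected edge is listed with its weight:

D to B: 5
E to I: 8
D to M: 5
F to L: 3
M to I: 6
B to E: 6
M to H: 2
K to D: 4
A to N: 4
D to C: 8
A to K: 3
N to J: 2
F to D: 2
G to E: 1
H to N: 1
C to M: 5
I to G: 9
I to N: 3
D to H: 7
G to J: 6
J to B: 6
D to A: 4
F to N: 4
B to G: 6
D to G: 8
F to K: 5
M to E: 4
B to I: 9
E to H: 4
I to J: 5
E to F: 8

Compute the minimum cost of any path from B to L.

Shortest distances from B:
B: 0
D: 5  (via B)
E: 6  (via B)
G: 6  (via B)
J: 6  (via B)
F: 7  (via D)
N: 8  (via J)
A: 9  (via D)
H: 9  (via N)
I: 9  (via B)
K: 9  (via D)
L: 10  (via F)
Shortest route: B–D–F–L = 10.

10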